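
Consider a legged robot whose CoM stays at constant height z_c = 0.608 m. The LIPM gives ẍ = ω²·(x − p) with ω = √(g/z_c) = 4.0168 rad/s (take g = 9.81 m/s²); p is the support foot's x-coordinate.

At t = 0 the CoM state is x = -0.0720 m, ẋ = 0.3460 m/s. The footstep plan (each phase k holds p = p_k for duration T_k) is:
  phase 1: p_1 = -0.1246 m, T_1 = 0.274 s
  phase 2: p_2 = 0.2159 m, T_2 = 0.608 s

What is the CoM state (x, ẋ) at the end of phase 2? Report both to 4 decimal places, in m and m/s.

phase 1: p=-0.1246, T=0.274, ωT=1.100603, cosh=1.669325, sinh=1.336654; start (x,ẋ)=(-0.072000, 0.346000) → end (x,ẋ)=(0.078343, 0.859999)
phase 2: p=0.2159, T=0.608, ωT=2.442214, cosh=5.792721, sinh=5.705753; start (x,ẋ)=(0.078343, 0.859999) → end (x,ẋ)=(0.640679, 1.829097)

x = 0.6407, ẋ = 1.8291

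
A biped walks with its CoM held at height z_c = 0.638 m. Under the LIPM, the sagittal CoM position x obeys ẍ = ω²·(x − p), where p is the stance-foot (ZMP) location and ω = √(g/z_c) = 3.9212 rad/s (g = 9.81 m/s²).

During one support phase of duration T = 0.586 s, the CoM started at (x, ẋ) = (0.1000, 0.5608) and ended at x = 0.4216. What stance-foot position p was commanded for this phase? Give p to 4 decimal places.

ωT = 3.9212·0.586 = 2.297823; cosh(ωT) = 5.026486, sinh(ωT) = 4.926008
x(T) = p + (x₀−p)·cosh(ωT) + (ẋ₀/ω)·sinh(ωT) ⇒ p·(1 − cosh) = x(T) − x₀·cosh − (ẋ₀/ω)·sinh
numerator   = 0.4216 − (0.1000)·5.026486 − (0.5608/3.9212)·4.926008 = -0.785554
denominator = 1 − 5.026486 = -4.026486
p = -0.785554 / -4.026486 = 0.1951

p = 0.1951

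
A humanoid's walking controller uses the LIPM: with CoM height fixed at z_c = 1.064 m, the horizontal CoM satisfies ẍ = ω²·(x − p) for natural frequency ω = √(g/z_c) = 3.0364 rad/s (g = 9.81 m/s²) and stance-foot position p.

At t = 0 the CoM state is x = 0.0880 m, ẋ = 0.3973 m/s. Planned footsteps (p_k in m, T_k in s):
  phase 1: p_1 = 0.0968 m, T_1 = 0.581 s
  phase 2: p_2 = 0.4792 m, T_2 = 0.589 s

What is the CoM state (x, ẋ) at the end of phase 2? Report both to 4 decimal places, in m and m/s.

x = 1.4317, ẋ = 3.0986

phase 1: p=0.0968, T=0.581, ωT=1.764148, cosh=3.003966, sinh=2.832634; start (x,ẋ)=(0.088000, 0.397300) → end (x,ẋ)=(0.441003, 1.117787)
phase 2: p=0.4792, T=0.589, ωT=1.788440, cosh=3.073667, sinh=2.906446; start (x,ẋ)=(0.441003, 1.117787) → end (x,ẋ)=(1.431743, 3.098613)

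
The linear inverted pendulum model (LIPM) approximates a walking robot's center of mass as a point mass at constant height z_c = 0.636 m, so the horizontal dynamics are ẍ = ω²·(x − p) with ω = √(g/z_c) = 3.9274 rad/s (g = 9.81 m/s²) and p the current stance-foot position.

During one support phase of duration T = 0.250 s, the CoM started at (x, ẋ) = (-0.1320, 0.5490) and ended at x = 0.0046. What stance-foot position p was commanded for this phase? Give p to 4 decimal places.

p = -0.0864

ωT = 3.9274·0.250 = 0.981850; cosh(ωT) = 1.522004, sinh(ωT) = 1.147386
x(T) = p + (x₀−p)·cosh(ωT) + (ẋ₀/ω)·sinh(ωT) ⇒ p·(1 − cosh) = x(T) − x₀·cosh − (ẋ₀/ω)·sinh
numerator   = 0.0046 − (-0.1320)·1.522004 − (0.5490/3.9274)·1.147386 = 0.045115
denominator = 1 − 1.522004 = -0.522004
p = 0.045115 / -0.522004 = -0.0864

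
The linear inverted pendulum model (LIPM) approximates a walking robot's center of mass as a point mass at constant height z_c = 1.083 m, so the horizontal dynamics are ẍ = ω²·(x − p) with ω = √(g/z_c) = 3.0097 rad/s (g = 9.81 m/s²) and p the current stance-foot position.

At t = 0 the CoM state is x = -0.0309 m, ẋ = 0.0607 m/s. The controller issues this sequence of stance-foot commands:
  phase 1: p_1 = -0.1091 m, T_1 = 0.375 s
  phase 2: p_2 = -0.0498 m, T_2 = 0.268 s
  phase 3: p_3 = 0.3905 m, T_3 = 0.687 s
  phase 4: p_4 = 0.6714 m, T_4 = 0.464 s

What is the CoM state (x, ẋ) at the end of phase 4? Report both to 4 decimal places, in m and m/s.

phase 1: p=-0.1091, T=0.375, ωT=1.128637, cosh=1.707458, sinh=1.383984; start (x,ẋ)=(-0.030900, 0.060700) → end (x,ẋ)=(0.052336, 0.429375)
phase 2: p=-0.0498, T=0.268, ωT=0.806600, cosh=1.343325, sinh=0.896952; start (x,ẋ)=(0.052336, 0.429375) → end (x,ẋ)=(0.215364, 0.852511)
phase 3: p=0.3905, T=0.687, ωT=2.067664, cosh=4.016406, sinh=3.889925; start (x,ẋ)=(0.215364, 0.852511) → end (x,ẋ)=(0.788921, 1.373622)
phase 4: p=0.6714, T=0.464, ωT=1.396501, cosh=2.144248, sinh=1.896787; start (x,ẋ)=(0.788921, 1.373622) → end (x,ẋ)=(1.789084, 3.616284)

x = 1.7891, ẋ = 3.6163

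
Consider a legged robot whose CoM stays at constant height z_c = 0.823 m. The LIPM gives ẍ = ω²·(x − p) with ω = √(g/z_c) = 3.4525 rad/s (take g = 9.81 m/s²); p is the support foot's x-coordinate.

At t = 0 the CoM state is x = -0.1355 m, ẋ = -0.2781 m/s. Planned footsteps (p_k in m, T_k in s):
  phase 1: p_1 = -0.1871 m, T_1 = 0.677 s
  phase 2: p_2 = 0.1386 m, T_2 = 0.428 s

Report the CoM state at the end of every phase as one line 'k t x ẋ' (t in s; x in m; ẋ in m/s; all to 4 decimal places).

phase 1: p=-0.1871, T=0.677, ωT=2.337343, cosh=5.225135, sinh=5.128551; start (x,ẋ)=(-0.135500, -0.278100) → end (x,ẋ)=(-0.330589, -0.539464)
phase 2: p=0.1386, T=0.428, ωT=1.477670, cosh=2.305445, sinh=2.077277; start (x,ẋ)=(-0.330589, -0.539464) → end (x,ẋ)=(-1.267672, -4.608636)

1 0.6770 -0.3306 -0.5395
2 1.1050 -1.2677 -4.6086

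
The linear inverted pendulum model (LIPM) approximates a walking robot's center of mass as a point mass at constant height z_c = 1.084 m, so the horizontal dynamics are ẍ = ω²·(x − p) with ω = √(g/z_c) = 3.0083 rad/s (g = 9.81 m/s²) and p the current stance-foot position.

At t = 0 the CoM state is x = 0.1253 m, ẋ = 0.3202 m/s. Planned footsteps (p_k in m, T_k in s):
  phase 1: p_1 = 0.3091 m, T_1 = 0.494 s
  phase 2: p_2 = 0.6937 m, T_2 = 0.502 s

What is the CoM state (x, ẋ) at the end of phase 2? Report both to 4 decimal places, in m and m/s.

phase 1: p=0.3091, T=0.494, ωT=1.486100, cosh=2.323039, sinh=2.096786; start (x,ẋ)=(0.125300, 0.320200) → end (x,ẋ)=(0.105305, -0.415529)
phase 2: p=0.6937, T=0.502, ωT=1.510167, cosh=2.374179, sinh=2.153306; start (x,ẋ)=(0.105305, -0.415529) → end (x,ẋ)=(-1.000686, -4.798041)

x = -1.0007, ẋ = -4.7980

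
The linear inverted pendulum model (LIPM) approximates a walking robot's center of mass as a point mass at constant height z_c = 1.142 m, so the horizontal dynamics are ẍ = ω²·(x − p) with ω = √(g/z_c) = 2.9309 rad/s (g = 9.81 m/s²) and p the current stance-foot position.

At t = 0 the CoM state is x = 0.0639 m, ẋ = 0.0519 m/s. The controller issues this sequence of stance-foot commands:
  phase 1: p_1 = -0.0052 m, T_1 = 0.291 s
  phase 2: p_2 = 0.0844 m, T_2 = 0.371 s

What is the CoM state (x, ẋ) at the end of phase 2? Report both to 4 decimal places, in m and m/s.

x = 0.2422, ẋ = 0.5294

phase 1: p=-0.0052, T=0.291, ωT=0.852892, cosh=1.386302, sinh=0.960121; start (x,ẋ)=(0.063900, 0.051900) → end (x,ẋ)=(0.107595, 0.266398)
phase 2: p=0.0844, T=0.371, ωT=1.087364, cosh=1.651774, sinh=1.314670; start (x,ẋ)=(0.107595, 0.266398) → end (x,ẋ)=(0.242207, 0.529404)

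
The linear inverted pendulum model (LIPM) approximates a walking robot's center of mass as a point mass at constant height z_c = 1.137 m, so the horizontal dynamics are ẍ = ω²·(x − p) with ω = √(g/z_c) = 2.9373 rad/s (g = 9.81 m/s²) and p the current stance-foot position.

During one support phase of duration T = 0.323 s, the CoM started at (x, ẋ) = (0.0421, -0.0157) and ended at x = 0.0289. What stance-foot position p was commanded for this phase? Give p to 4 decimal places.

p = 0.0572

ωT = 2.9373·0.323 = 0.948748; cosh(ωT) = 1.484850, sinh(ωT) = 1.097624
x(T) = p + (x₀−p)·cosh(ωT) + (ẋ₀/ω)·sinh(ωT) ⇒ p·(1 − cosh) = x(T) − x₀·cosh − (ẋ₀/ω)·sinh
numerator   = 0.0289 − (0.0421)·1.484850 − (-0.0157/2.9373)·1.097624 = -0.027745
denominator = 1 − 1.484850 = -0.484850
p = -0.027745 / -0.484850 = 0.0572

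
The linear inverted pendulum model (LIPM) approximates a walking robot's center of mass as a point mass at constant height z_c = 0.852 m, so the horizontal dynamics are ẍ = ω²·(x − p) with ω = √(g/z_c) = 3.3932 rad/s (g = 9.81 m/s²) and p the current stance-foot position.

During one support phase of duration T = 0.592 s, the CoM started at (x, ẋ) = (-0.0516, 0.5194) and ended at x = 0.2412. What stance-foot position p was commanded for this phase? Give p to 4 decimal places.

ωT = 3.3932·0.592 = 2.008774; cosh(ωT) = 3.794164, sinh(ωT) = 3.660011
x(T) = p + (x₀−p)·cosh(ωT) + (ẋ₀/ω)·sinh(ωT) ⇒ p·(1 − cosh) = x(T) − x₀·cosh − (ẋ₀/ω)·sinh
numerator   = 0.2412 − (-0.0516)·3.794164 − (0.5194/3.3932)·3.660011 = -0.123262
denominator = 1 − 3.794164 = -2.794164
p = -0.123262 / -2.794164 = 0.0441

p = 0.0441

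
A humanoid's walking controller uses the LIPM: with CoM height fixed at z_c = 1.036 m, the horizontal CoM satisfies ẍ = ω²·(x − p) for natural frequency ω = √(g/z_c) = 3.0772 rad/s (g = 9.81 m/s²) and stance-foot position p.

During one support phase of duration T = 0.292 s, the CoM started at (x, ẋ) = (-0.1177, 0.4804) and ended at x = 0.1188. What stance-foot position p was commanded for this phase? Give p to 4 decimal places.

p = -0.2951

ωT = 3.0772·0.292 = 0.898542; cosh(ωT) = 1.431592, sinh(ωT) = 1.024429
x(T) = p + (x₀−p)·cosh(ωT) + (ẋ₀/ω)·sinh(ωT) ⇒ p·(1 − cosh) = x(T) − x₀·cosh − (ẋ₀/ω)·sinh
numerator   = 0.1188 − (-0.1177)·1.431592 − (0.4804/3.0772)·1.024429 = 0.127369
denominator = 1 − 1.431592 = -0.431592
p = 0.127369 / -0.431592 = -0.2951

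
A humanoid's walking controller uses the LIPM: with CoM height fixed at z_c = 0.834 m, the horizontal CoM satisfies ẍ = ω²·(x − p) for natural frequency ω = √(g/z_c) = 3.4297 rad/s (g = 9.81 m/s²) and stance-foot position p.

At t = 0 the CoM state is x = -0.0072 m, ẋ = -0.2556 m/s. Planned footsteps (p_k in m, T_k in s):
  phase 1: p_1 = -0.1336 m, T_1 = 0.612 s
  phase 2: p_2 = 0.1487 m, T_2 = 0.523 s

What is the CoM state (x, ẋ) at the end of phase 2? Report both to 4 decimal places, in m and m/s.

x = 0.5508, ẋ = 1.5259

phase 1: p=-0.1336, T=0.612, ωT=2.098976, cosh=4.140199, sinh=4.017617; start (x,ẋ)=(-0.007200, -0.255600) → end (x,ẋ)=(0.090306, 0.683459)
phase 2: p=0.1487, T=0.523, ωT=1.793733, cosh=3.089096, sinh=2.922758; start (x,ẋ)=(0.090306, 0.683459) → end (x,ẋ)=(0.550753, 1.525920)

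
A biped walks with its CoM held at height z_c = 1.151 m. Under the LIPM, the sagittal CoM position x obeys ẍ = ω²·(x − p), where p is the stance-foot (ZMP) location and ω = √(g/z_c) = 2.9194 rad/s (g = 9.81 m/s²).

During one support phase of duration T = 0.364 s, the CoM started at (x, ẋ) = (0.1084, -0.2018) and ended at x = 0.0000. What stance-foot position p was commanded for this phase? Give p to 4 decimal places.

ωT = 2.9194·0.364 = 1.062662; cosh(ωT) = 1.619799, sinh(ωT) = 1.274264
x(T) = p + (x₀−p)·cosh(ωT) + (ẋ₀/ω)·sinh(ωT) ⇒ p·(1 − cosh) = x(T) − x₀·cosh − (ẋ₀/ω)·sinh
numerator   = -0.0000 − (0.1084)·1.619799 − (-0.2018/2.9194)·1.274264 = -0.087504
denominator = 1 − 1.619799 = -0.619799
p = -0.087504 / -0.619799 = 0.1412

p = 0.1412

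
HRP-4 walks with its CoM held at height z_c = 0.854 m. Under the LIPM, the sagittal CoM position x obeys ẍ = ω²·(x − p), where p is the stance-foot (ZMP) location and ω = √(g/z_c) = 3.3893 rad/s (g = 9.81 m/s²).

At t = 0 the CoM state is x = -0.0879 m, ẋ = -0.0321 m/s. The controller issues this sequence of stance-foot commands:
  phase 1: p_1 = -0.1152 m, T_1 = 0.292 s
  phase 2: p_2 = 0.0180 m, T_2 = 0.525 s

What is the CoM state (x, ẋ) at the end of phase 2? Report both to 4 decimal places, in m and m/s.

x = -0.2446, ẋ = -0.8218

phase 1: p=-0.1152, T=0.292, ωT=0.989676, cosh=1.531029, sinh=1.159332; start (x,ẋ)=(-0.087900, -0.032100) → end (x,ẋ)=(-0.084383, 0.058125)
phase 2: p=0.0180, T=0.525, ωT=1.779383, cosh=3.047469, sinh=2.878727; start (x,ẋ)=(-0.084383, 0.058125) → end (x,ẋ)=(-0.244640, -0.821804)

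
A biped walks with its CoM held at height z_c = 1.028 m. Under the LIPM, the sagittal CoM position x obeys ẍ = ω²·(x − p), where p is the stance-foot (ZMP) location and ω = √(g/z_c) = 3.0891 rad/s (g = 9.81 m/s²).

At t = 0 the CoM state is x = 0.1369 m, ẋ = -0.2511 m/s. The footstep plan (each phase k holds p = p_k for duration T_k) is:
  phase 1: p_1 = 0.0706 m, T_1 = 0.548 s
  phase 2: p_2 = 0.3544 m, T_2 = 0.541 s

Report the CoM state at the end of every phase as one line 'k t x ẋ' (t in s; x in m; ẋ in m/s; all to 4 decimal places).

1 0.5480 0.0435 -0.1677
2 1.0890 -0.6410 -2.9259

phase 1: p=0.0706, T=0.548, ωT=1.692827, cosh=2.809410, sinh=2.625412; start (x,ẋ)=(0.136900, -0.251100) → end (x,ẋ)=(0.043455, -0.167739)
phase 2: p=0.3544, T=0.541, ωT=1.671203, cosh=2.753292, sinh=2.565271; start (x,ẋ)=(0.043455, -0.167739) → end (x,ẋ)=(-0.641017, -2.925880)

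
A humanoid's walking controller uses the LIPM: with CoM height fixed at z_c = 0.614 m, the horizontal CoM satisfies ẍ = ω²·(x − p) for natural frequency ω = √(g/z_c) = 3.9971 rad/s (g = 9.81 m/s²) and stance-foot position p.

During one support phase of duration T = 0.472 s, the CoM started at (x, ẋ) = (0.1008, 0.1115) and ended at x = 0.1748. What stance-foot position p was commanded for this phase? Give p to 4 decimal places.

ωT = 3.9971·0.472 = 1.886631; cosh(ωT) = 3.374344, sinh(ωT) = 3.222763
x(T) = p + (x₀−p)·cosh(ωT) + (ẋ₀/ω)·sinh(ωT) ⇒ p·(1 − cosh) = x(T) − x₀·cosh − (ẋ₀/ω)·sinh
numerator   = 0.1748 − (0.1008)·3.374344 − (0.1115/3.9971)·3.222763 = -0.255234
denominator = 1 − 3.374344 = -2.374344
p = -0.255234 / -2.374344 = 0.1075

p = 0.1075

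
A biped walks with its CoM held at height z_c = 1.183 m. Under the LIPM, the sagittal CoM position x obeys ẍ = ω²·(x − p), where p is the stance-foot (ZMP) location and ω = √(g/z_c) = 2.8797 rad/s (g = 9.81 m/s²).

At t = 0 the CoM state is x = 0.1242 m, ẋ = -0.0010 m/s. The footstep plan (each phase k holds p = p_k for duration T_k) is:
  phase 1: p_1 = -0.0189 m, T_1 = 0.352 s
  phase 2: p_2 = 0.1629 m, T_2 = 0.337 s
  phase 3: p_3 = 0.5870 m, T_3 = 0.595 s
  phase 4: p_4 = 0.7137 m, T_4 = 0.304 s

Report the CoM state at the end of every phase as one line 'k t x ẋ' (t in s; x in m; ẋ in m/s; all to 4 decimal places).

phase 1: p=-0.0189, T=0.352, ωT=1.013654, cosh=1.559272, sinh=1.196381; start (x,ẋ)=(0.124200, -0.001000) → end (x,ẋ)=(0.203816, 0.491452)
phase 2: p=0.1629, T=0.337, ωT=0.970459, cosh=1.509032, sinh=1.130123; start (x,ẋ)=(0.203816, 0.491452) → end (x,ẋ)=(0.417512, 0.874775)
phase 3: p=0.5870, T=0.595, ωT=1.713421, cosh=2.864080, sinh=2.683832; start (x,ẋ)=(0.417512, 0.874775) → end (x,ẋ)=(0.916847, 1.195512)
phase 4: p=0.7137, T=0.304, ωT=0.875429, cosh=1.408294, sinh=0.991610; start (x,ẋ)=(0.916847, 1.195512) → end (x,ẋ)=(1.411460, 2.263728)

1 0.3520 0.2038 0.4915
2 0.6890 0.4175 0.8748
3 1.2840 0.9168 1.1955
4 1.5880 1.4115 2.2637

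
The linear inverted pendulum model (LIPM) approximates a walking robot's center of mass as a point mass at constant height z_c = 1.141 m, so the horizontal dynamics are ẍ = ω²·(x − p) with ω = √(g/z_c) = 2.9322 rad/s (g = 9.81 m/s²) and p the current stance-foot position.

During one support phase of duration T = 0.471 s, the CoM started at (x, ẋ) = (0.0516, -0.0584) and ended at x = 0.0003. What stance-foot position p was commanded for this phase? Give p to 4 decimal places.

p = 0.0643

ωT = 2.9322·0.471 = 1.381066; cosh(ωT) = 2.115226, sinh(ωT) = 1.863916
x(T) = p + (x₀−p)·cosh(ωT) + (ẋ₀/ω)·sinh(ωT) ⇒ p·(1 − cosh) = x(T) − x₀·cosh − (ẋ₀/ω)·sinh
numerator   = 0.0003 − (0.0516)·2.115226 − (-0.0584/2.9322)·1.863916 = -0.071722
denominator = 1 − 2.115226 = -1.115226
p = -0.071722 / -1.115226 = 0.0643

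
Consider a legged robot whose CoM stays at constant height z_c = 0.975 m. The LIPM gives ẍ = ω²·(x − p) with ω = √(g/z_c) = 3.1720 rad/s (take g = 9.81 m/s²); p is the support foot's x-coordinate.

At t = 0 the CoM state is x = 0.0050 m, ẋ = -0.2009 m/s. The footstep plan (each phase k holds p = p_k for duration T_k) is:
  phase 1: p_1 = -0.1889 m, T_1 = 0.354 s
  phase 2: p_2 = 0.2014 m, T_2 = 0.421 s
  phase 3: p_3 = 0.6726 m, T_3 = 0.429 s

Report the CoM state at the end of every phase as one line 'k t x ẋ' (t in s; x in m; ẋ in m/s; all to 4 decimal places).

phase 1: p=-0.1889, T=0.354, ωT=1.122888, cosh=1.699529, sinh=1.374190; start (x,ẋ)=(0.005000, -0.200900) → end (x,ẋ)=(0.053604, 0.503761)
phase 2: p=0.2014, T=0.421, ωT=1.335412, cosh=2.032306, sinh=1.769256; start (x,ẋ)=(0.053604, 0.503761) → end (x,ẋ)=(0.182017, 0.194352)
phase 3: p=0.6726, T=0.429, ωT=1.360788, cosh=2.077862, sinh=1.821403; start (x,ẋ)=(0.182017, 0.194352) → end (x,ẋ)=(-0.235164, -2.430501)

1 0.3540 0.0536 0.5038
2 0.7750 0.1820 0.1944
3 1.2040 -0.2352 -2.4305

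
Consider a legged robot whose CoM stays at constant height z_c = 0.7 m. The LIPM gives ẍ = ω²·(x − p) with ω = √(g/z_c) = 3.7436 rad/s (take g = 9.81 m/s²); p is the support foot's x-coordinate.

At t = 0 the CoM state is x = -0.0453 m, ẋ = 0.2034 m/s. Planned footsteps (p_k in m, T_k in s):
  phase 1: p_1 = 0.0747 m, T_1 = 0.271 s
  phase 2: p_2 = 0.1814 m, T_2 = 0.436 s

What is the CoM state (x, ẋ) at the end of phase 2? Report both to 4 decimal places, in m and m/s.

x = -0.5713, ẋ = -2.6935

phase 1: p=0.0747, T=0.271, ωT=1.014516, cosh=1.560303, sinh=1.197725; start (x,ẋ)=(-0.045300, 0.203400) → end (x,ẋ)=(-0.047461, -0.220691)
phase 2: p=0.1814, T=0.436, ωT=1.632210, cosh=2.655331, sinh=2.459834; start (x,ẋ)=(-0.047461, -0.220691) → end (x,ẋ)=(-0.571312, -2.693501)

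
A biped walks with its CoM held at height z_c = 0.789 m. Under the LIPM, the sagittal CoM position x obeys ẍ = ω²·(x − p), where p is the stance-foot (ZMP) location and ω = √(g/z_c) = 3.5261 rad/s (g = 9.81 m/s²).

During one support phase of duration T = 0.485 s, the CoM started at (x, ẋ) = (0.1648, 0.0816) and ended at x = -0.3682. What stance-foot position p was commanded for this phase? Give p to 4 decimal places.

ωT = 3.5261·0.485 = 1.710158; cosh(ωT) = 2.855338, sinh(ωT) = 2.674500
x(T) = p + (x₀−p)·cosh(ωT) + (ẋ₀/ω)·sinh(ωT) ⇒ p·(1 − cosh) = x(T) − x₀·cosh − (ẋ₀/ω)·sinh
numerator   = -0.3682 − (0.1648)·2.855338 − (0.0816/3.5261)·2.674500 = -0.900652
denominator = 1 − 2.855338 = -1.855338
p = -0.900652 / -1.855338 = 0.4854

p = 0.4854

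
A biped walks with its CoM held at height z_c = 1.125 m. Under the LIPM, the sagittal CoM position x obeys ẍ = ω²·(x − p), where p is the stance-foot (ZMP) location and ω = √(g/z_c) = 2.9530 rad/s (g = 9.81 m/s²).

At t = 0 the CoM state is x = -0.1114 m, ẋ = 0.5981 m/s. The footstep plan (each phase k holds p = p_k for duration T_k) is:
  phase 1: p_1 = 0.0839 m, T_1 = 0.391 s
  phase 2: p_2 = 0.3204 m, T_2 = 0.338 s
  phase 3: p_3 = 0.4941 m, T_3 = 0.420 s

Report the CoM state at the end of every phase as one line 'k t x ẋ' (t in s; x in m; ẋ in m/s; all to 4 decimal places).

phase 1: p=0.0839, T=0.391, ωT=1.154623, cosh=1.744002, sinh=1.428825; start (x,ẋ)=(-0.111400, 0.598100) → end (x,ẋ)=(0.032690, 0.219054)
phase 2: p=0.3204, T=0.338, ωT=0.998114, cosh=1.540867, sinh=1.172293; start (x,ẋ)=(0.032690, 0.219054) → end (x,ẋ)=(-0.035961, -0.658455)
phase 3: p=0.4941, T=0.420, ωT=1.240260, cosh=1.872911, sinh=1.583602; start (x,ẋ)=(-0.035961, -0.658455) → end (x,ẋ)=(-0.851766, -3.711992)

1 0.3910 0.0327 0.2191
2 0.7290 -0.0360 -0.6585
3 1.1490 -0.8518 -3.7120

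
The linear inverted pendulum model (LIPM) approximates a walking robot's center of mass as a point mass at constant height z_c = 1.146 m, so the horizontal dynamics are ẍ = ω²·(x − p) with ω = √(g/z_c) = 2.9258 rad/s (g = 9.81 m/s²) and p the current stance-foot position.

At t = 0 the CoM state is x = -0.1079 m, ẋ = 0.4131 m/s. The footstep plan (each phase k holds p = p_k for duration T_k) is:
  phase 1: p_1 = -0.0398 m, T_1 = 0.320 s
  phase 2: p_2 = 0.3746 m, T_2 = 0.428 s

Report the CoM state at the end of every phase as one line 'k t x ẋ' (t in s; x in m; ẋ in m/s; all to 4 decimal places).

phase 1: p=-0.0398, T=0.320, ωT=0.936256, cosh=1.471254, sinh=1.079161; start (x,ẋ)=(-0.107900, 0.413100) → end (x,ẋ)=(0.012377, 0.392755)
phase 2: p=0.3746, T=0.428, ωT=1.252242, cosh=1.892021, sinh=1.606158; start (x,ẋ)=(0.012377, 0.392755) → end (x,ẋ)=(-0.095126, -0.959093)

1 0.3200 0.0124 0.3928
2 0.7480 -0.0951 -0.9591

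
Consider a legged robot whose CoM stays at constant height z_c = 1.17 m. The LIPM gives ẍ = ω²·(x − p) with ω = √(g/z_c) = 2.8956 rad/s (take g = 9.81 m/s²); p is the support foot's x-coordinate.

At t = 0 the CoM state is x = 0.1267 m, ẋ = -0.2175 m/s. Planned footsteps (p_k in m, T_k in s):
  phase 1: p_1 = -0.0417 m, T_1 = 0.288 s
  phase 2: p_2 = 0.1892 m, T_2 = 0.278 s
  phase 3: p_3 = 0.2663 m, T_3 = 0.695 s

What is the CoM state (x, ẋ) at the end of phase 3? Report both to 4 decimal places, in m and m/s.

x = -0.1659, ẋ = -1.2000

phase 1: p=-0.0417, T=0.288, ωT=0.833933, cosh=1.368347, sinh=0.934009; start (x,ẋ)=(0.126700, -0.217500) → end (x,ẋ)=(0.118572, 0.157825)
phase 2: p=0.1892, T=0.278, ωT=0.804977, cosh=1.341871, sinh=0.894773; start (x,ẋ)=(0.118572, 0.157825) → end (x,ẋ)=(0.143197, 0.028792)
phase 3: p=0.2663, T=0.695, ωT=2.012442, cosh=3.807613, sinh=3.673952; start (x,ẋ)=(0.143197, 0.028792) → end (x,ẋ)=(-0.165899, -1.199981)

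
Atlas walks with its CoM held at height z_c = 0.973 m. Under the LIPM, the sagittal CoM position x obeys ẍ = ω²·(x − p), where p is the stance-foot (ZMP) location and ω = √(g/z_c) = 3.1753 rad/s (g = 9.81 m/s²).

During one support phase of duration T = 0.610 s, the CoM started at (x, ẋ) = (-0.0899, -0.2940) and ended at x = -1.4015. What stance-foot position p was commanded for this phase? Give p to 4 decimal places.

ωT = 3.1753·0.610 = 1.936933; cosh(ωT) = 3.540793, sinh(ωT) = 3.396648
x(T) = p + (x₀−p)·cosh(ωT) + (ẋ₀/ω)·sinh(ωT) ⇒ p·(1 − cosh) = x(T) − x₀·cosh − (ẋ₀/ω)·sinh
numerator   = -1.4015 − (-0.0899)·3.540793 − (-0.2940/3.1753)·3.396648 = -0.768688
denominator = 1 − 3.540793 = -2.540793
p = -0.768688 / -2.540793 = 0.3025

p = 0.3025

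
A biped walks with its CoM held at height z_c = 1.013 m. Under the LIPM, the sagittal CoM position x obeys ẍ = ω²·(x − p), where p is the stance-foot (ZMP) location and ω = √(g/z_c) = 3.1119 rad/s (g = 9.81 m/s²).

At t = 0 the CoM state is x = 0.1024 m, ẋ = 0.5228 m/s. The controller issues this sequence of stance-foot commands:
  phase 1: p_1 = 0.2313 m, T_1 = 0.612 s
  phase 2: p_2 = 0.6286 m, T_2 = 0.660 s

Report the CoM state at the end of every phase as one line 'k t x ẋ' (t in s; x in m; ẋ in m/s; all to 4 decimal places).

1 0.6120 0.3405 0.4774
2 1.2720 0.0751 -1.5463

phase 1: p=0.2313, T=0.612, ωT=1.904483, cosh=3.432416, sinh=3.283517; start (x,ẋ)=(0.102400, 0.522800) → end (x,ẋ)=(0.340493, 0.477370)
phase 2: p=0.6286, T=0.660, ωT=2.053854, cosh=3.963068, sinh=3.834828; start (x,ẋ)=(0.340493, 0.477370) → end (x,ẋ)=(0.075082, -1.546301)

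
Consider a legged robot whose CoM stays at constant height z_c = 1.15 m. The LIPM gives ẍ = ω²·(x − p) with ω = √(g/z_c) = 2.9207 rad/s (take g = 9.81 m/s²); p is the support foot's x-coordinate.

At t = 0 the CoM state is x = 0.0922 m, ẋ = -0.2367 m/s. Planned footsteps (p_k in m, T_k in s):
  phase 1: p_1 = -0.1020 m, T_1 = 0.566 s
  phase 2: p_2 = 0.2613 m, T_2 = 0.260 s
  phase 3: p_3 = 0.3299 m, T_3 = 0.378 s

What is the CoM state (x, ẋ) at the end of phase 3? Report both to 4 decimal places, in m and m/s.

x = 0.9250, ẋ = 1.9452

phase 1: p=-0.1020, T=0.566, ωT=1.653116, cosh=2.707342, sinh=2.515889; start (x,ẋ)=(0.092200, -0.236700) → end (x,ẋ)=(0.219873, 0.786185)
phase 2: p=0.2613, T=0.260, ωT=0.759382, cosh=1.302455, sinh=0.834500; start (x,ẋ)=(0.219873, 0.786185) → end (x,ẋ)=(0.431970, 0.922998)
phase 3: p=0.3299, T=0.378, ωT=1.104025, cosh=1.673908, sinh=1.342373; start (x,ẋ)=(0.431970, 0.922998) → end (x,ẋ)=(0.924973, 1.945198)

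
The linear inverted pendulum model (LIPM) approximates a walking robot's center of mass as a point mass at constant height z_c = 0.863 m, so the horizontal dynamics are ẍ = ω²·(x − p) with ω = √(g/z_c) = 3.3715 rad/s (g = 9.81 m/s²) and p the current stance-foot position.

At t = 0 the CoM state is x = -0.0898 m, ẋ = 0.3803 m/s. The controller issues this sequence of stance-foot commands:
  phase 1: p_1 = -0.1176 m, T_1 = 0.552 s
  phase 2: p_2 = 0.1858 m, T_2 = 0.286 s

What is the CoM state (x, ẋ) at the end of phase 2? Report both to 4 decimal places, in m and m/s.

x = 0.9132, ẋ = 2.8596

phase 1: p=-0.1176, T=0.552, ωT=1.861068, cosh=3.293054, sinh=3.137547; start (x,ẋ)=(-0.089800, 0.380300) → end (x,ẋ)=(0.327857, 1.546423)
phase 2: p=0.1858, T=0.286, ωT=0.964249, cosh=1.502043, sinh=1.120774; start (x,ẋ)=(0.327857, 1.546423) → end (x,ẋ)=(0.913248, 2.859586)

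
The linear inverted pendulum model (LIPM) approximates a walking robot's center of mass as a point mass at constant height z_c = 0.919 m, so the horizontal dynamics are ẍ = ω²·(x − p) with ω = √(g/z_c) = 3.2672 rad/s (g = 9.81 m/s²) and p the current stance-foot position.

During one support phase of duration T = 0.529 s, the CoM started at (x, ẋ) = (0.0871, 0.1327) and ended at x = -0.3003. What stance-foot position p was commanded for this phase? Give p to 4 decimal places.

p = 0.3487

ωT = 3.2672·0.529 = 1.728349; cosh(ωT) = 2.904463, sinh(ωT) = 2.726885
x(T) = p + (x₀−p)·cosh(ωT) + (ẋ₀/ω)·sinh(ωT) ⇒ p·(1 − cosh) = x(T) − x₀·cosh − (ẋ₀/ω)·sinh
numerator   = -0.3003 − (0.0871)·2.904463 − (0.1327/3.2672)·2.726885 = -0.664033
denominator = 1 − 2.904463 = -1.904463
p = -0.664033 / -1.904463 = 0.3487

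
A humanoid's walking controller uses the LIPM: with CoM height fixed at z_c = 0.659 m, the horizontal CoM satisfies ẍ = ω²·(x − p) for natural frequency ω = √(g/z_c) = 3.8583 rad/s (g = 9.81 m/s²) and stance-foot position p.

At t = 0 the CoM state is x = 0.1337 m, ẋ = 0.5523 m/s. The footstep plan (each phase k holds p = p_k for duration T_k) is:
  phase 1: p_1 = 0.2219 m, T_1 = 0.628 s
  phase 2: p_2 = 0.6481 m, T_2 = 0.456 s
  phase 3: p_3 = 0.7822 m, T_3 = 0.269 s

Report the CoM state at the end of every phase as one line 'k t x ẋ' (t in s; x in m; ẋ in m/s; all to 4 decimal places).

1 0.6280 0.5215 1.2352
2 1.0840 1.1719 2.3176
3 1.3530 2.1429 5.5382

phase 1: p=0.2219, T=0.628, ωT=2.423012, cosh=5.684221, sinh=5.595567; start (x,ẋ)=(0.133700, 0.552300) → end (x,ẋ)=(0.521534, 1.235212)
phase 2: p=0.6481, T=0.456, ωT=1.759385, cosh=2.990507, sinh=2.818356; start (x,ẋ)=(0.521534, 1.235212) → end (x,ẋ)=(1.171885, 2.317628)
phase 3: p=0.7822, T=0.269, ωT=1.037883, cosh=1.588718, sinh=1.234515; start (x,ẋ)=(1.171885, 2.317628) → end (x,ẋ)=(2.142856, 5.538178)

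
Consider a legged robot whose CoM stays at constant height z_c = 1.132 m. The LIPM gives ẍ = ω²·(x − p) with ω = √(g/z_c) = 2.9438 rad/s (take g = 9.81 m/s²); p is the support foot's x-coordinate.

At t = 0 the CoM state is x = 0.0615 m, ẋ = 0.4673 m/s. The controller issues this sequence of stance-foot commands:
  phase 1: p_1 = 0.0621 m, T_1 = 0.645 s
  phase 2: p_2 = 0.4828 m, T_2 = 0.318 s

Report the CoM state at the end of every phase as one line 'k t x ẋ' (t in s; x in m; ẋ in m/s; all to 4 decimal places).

1 0.6450 0.5782 1.5894
2 0.9630 1.2057 2.6411

phase 1: p=0.0621, T=0.645, ωT=1.898751, cosh=3.413652, sinh=3.263897; start (x,ẋ)=(0.061500, 0.467300) → end (x,ẋ)=(0.578164, 1.589435)
phase 2: p=0.4828, T=0.318, ωT=0.936128, cosh=1.471116, sinh=1.078973; start (x,ẋ)=(0.578164, 1.589435) → end (x,ẋ)=(1.205658, 2.641146)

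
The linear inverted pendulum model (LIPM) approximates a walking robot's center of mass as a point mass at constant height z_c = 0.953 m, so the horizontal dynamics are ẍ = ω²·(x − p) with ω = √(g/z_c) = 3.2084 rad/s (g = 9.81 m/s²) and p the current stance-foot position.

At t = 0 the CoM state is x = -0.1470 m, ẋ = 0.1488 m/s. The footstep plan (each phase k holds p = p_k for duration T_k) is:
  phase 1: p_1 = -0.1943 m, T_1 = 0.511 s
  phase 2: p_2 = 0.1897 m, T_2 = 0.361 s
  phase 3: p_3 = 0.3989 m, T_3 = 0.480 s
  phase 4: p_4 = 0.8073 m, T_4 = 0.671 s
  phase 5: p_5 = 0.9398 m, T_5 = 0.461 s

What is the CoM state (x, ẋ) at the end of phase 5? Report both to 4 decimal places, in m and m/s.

x = 2.1684, ẋ = 4.0793

phase 1: p=-0.1943, T=0.511, ωT=1.639492, cosh=2.673316, sinh=2.479237; start (x,ẋ)=(-0.147000, 0.148800) → end (x,ẋ)=(0.047131, 0.774032)
phase 2: p=0.1897, T=0.361, ωT=1.158232, cosh=1.749170, sinh=1.435129; start (x,ẋ)=(0.047131, 0.774032) → end (x,ẋ)=(0.286549, 0.697457)
phase 3: p=0.3989, T=0.480, ωT=1.540032, cosh=2.439557, sinh=2.225183; start (x,ẋ)=(0.286549, 0.697457) → end (x,ẋ)=(0.608534, 0.899382)
phase 4: p=0.8073, T=0.671, ωT=2.152836, cosh=4.362699, sinh=4.246544; start (x,ẋ)=(0.608534, 0.899382) → end (x,ẋ)=(1.130540, 1.215625)
phase 5: p=0.9398, T=0.461, ωT=1.479072, cosh=2.308361, sinh=2.080512; start (x,ẋ)=(1.130540, 1.215625) → end (x,ẋ)=(2.168379, 4.079315)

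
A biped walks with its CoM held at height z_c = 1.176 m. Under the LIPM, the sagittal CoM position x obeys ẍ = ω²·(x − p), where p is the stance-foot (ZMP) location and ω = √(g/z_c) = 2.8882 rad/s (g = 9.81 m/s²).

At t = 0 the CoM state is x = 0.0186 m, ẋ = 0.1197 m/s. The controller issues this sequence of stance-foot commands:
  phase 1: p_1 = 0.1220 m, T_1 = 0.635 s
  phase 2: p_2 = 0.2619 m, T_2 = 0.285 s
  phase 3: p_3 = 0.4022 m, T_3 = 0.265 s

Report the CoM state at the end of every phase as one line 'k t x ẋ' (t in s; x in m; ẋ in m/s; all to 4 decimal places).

1 0.6350 -0.0835 -0.5266
2 0.9200 -0.3748 -1.6322
3 1.1850 -1.0898 -4.0244

phase 1: p=0.1220, T=0.635, ωT=1.834007, cosh=3.209344, sinh=3.049572; start (x,ẋ)=(0.018600, 0.119700) → end (x,ẋ)=(-0.083458, -0.526565)
phase 2: p=0.2619, T=0.285, ωT=0.823137, cosh=1.358343, sinh=0.919291; start (x,ẋ)=(-0.083458, -0.526565) → end (x,ẋ)=(-0.374816, -1.632215)
phase 3: p=0.4022, T=0.265, ωT=0.765373, cosh=1.307478, sinh=0.842318; start (x,ẋ)=(-0.374816, -1.632215) → end (x,ẋ)=(-1.089753, -4.024398)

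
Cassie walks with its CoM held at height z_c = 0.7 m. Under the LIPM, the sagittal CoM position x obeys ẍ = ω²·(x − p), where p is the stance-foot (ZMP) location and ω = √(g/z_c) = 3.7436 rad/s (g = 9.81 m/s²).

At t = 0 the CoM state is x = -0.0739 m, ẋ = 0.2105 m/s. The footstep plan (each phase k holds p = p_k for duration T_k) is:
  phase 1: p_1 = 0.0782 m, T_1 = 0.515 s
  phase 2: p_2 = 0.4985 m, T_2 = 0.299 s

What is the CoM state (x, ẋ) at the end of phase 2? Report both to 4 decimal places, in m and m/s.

x = -1.2281, ẋ = -5.9131

phase 1: p=0.0782, T=0.515, ωT=1.927954, cosh=3.510437, sinh=3.364992; start (x,ẋ)=(-0.073900, 0.210500) → end (x,ẋ)=(-0.266526, -1.177084)
phase 2: p=0.4985, T=0.299, ωT=1.119336, cosh=1.694659, sinh=1.368162; start (x,ẋ)=(-0.266526, -1.177084) → end (x,ẋ)=(-1.228144, -5.913109)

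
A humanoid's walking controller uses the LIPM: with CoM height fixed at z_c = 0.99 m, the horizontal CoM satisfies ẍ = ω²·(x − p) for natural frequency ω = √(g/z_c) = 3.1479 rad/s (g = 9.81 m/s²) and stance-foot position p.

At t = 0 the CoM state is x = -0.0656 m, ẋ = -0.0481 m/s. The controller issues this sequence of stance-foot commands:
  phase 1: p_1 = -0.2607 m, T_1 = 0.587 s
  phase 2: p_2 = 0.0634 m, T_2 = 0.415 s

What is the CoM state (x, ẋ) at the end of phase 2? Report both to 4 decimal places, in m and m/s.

phase 1: p=-0.2607, T=0.587, ωT=1.847817, cosh=3.251767, sinh=3.094186; start (x,ẋ)=(-0.065600, -0.048100) → end (x,ẋ)=(0.326440, 1.743901)
phase 2: p=0.0634, T=0.415, ωT=1.306378, cosh=1.981788, sinh=1.710989; start (x,ẋ)=(0.326440, 1.743901) → end (x,ẋ)=(1.532559, 4.872782)

x = 1.5326, ẋ = 4.8728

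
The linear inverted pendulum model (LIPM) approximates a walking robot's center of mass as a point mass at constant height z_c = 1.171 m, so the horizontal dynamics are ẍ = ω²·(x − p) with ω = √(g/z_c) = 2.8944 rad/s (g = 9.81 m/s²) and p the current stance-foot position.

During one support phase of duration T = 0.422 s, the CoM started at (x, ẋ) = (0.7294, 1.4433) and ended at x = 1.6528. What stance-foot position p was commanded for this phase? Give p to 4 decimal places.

p = 0.5502

ωT = 2.8944·0.422 = 1.221437; cosh(ωT) = 1.843432, sinh(ωT) = 1.548626
x(T) = p + (x₀−p)·cosh(ωT) + (ẋ₀/ω)·sinh(ωT) ⇒ p·(1 − cosh) = x(T) − x₀·cosh − (ẋ₀/ω)·sinh
numerator   = 1.6528 − (0.7294)·1.843432 − (1.4433/2.8944)·1.548626 = -0.464026
denominator = 1 − 1.843432 = -0.843432
p = -0.464026 / -0.843432 = 0.5502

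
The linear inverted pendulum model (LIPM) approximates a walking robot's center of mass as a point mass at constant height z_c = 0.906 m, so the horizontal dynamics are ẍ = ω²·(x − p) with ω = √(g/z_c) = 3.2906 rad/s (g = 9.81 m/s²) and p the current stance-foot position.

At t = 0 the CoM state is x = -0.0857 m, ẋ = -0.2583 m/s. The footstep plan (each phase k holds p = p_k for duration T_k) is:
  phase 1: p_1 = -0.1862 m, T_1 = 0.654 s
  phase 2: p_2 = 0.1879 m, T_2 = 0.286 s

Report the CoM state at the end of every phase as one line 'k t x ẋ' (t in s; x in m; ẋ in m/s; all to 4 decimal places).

1 0.6540 -0.0812 0.2772
2 0.9400 -0.1178 -0.5525

phase 1: p=-0.1862, T=0.654, ωT=2.152052, cosh=4.359371, sinh=4.243125; start (x,ẋ)=(-0.085700, -0.258300) → end (x,ẋ)=(-0.081153, 0.277199)
phase 2: p=0.1879, T=0.286, ωT=0.941112, cosh=1.476511, sinh=1.086317; start (x,ẋ)=(-0.081153, 0.277199) → end (x,ẋ)=(-0.117849, -0.552480)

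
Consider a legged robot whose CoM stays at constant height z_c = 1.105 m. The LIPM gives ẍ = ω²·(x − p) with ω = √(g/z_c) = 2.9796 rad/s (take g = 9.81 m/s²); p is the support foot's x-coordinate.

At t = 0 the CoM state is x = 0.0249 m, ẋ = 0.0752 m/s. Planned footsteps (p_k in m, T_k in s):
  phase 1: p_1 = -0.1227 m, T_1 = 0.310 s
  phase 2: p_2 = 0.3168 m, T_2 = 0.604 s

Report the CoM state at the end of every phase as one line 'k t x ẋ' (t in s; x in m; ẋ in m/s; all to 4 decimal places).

1 0.3100 0.1192 0.5761
2 0.9140 0.2718 0.0584

phase 1: p=-0.1227, T=0.310, ωT=0.923676, cosh=1.457794, sinh=1.060737; start (x,ẋ)=(0.024900, 0.075200) → end (x,ẋ)=(0.119242, 0.576127)
phase 2: p=0.3168, T=0.604, ωT=1.799678, cosh=3.106527, sinh=2.941175; start (x,ẋ)=(0.119242, 0.576127) → end (x,ẋ)=(0.271776, 0.058445)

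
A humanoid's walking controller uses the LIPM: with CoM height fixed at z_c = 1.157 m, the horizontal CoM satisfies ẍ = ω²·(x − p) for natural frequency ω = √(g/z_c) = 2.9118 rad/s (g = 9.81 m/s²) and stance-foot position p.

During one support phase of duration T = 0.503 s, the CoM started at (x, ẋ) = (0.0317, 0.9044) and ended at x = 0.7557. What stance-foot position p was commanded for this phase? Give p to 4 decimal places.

p = -0.0372

ωT = 2.9118·0.503 = 1.464635; cosh(ωT) = 2.278564, sinh(ωT) = 2.047402
x(T) = p + (x₀−p)·cosh(ωT) + (ẋ₀/ω)·sinh(ωT) ⇒ p·(1 − cosh) = x(T) − x₀·cosh − (ẋ₀/ω)·sinh
numerator   = 0.7557 − (0.0317)·2.278564 − (0.9044/2.9118)·2.047402 = 0.047550
denominator = 1 − 2.278564 = -1.278564
p = 0.047550 / -1.278564 = -0.0372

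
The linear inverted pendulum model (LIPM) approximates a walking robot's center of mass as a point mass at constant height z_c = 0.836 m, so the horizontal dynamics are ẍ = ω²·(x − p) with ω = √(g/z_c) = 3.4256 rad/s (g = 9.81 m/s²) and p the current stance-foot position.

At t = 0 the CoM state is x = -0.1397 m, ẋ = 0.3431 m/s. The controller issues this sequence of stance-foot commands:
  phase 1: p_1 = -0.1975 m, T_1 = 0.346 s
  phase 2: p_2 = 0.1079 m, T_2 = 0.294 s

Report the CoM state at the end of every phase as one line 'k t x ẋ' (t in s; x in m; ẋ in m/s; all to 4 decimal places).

phase 1: p=-0.1975, T=0.346, ωT=1.185258, cosh=1.788598, sinh=1.482931; start (x,ẋ)=(-0.139700, 0.343100) → end (x,ẋ)=(0.054408, 0.907288)
phase 2: p=0.1079, T=0.294, ωT=1.007126, cosh=1.551495, sinh=1.186228; start (x,ẋ)=(0.054408, 0.907288) → end (x,ẋ)=(0.339086, 1.190285)

1 0.3460 0.0544 0.9073
2 0.6400 0.3391 1.1903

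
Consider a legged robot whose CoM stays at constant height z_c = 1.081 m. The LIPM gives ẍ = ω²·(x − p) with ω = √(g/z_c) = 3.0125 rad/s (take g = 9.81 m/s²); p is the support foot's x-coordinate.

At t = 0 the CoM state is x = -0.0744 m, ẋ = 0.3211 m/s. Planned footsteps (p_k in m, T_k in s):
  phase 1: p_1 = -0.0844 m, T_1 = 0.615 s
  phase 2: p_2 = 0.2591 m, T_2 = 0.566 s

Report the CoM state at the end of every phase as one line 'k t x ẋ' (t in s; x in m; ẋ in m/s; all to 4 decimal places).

1 0.6150 0.2798 1.1427
2 1.1810 1.3268 3.4129

phase 1: p=-0.0844, T=0.615, ωT=1.852688, cosh=3.266875, sinh=3.110060; start (x,ẋ)=(-0.074400, 0.321100) → end (x,ẋ)=(0.279768, 1.142684)
phase 2: p=0.2591, T=0.566, ωT=1.705075, cosh=2.841779, sinh=2.660020; start (x,ẋ)=(0.279768, 1.142684) → end (x,ẋ)=(1.326816, 3.412871)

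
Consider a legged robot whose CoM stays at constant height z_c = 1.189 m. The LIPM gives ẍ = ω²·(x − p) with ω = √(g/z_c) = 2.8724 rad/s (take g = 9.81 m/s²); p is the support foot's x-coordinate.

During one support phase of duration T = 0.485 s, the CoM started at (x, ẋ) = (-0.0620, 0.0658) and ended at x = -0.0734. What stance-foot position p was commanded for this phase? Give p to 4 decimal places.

p = -0.0139

ωT = 2.8724·0.485 = 1.393114; cosh(ωT) = 2.137836, sinh(ωT) = 1.889535
x(T) = p + (x₀−p)·cosh(ωT) + (ẋ₀/ω)·sinh(ωT) ⇒ p·(1 − cosh) = x(T) − x₀·cosh − (ẋ₀/ω)·sinh
numerator   = -0.0734 − (-0.0620)·2.137836 − (0.0658/2.8724)·1.889535 = 0.015861
denominator = 1 − 2.137836 = -1.137836
p = 0.015861 / -1.137836 = -0.0139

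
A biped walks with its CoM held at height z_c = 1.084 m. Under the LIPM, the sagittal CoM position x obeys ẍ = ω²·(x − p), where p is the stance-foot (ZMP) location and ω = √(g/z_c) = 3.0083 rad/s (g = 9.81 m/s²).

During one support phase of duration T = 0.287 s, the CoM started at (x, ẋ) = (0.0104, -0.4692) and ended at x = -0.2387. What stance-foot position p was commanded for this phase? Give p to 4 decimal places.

p = 0.2553

ωT = 3.0083·0.287 = 0.863382; cosh(ωT) = 1.396450, sinh(ωT) = 0.974717
x(T) = p + (x₀−p)·cosh(ωT) + (ẋ₀/ω)·sinh(ωT) ⇒ p·(1 − cosh) = x(T) − x₀·cosh − (ẋ₀/ω)·sinh
numerator   = -0.2387 − (0.0104)·1.396450 − (-0.4692/3.0083)·0.974717 = -0.101198
denominator = 1 − 1.396450 = -0.396450
p = -0.101198 / -0.396450 = 0.2553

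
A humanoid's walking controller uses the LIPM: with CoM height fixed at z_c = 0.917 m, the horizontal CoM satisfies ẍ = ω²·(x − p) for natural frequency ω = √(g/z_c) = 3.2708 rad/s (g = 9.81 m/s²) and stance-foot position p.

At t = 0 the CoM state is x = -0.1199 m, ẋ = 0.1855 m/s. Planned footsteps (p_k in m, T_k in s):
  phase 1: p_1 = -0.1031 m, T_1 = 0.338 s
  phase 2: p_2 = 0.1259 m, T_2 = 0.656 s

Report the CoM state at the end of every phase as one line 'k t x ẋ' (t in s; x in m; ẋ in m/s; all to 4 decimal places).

phase 1: p=-0.1031, T=0.338, ωT=1.105530, cosh=1.675931, sinh=1.344896; start (x,ẋ)=(-0.119900, 0.185500) → end (x,ẋ)=(-0.054981, 0.236984)
phase 2: p=0.1259, T=0.656, ωT=2.145645, cosh=4.332272, sinh=4.215279; start (x,ẋ)=(-0.054981, 0.236984) → end (x,ẋ)=(-0.352311, -1.467192)

1 0.3380 -0.0550 0.2370
2 0.9940 -0.3523 -1.4672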